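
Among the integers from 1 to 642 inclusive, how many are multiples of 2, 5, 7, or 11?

442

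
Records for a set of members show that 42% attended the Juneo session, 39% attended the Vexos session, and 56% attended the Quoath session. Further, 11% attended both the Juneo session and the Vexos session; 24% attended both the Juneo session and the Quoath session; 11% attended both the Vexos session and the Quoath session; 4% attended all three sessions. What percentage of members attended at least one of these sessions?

95%

P(at least one) = 42 + 39 + 56 − 11 − 24 − 11 + 4 = 95%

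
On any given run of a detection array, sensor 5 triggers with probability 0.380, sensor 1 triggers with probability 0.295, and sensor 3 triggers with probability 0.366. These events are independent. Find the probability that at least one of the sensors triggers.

0.7228786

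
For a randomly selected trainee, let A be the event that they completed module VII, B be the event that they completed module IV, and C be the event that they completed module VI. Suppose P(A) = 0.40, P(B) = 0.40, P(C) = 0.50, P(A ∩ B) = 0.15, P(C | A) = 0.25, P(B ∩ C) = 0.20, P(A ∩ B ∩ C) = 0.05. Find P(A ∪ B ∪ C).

P(A ∩ C) = P(A)·P(C|A) = 0.40 × 0.25 = 0.10
Inclusion–exclusion gives
P(A ∪ B ∪ C) = 0.40 + 0.40 + 0.50 − 0.15 − 0.10 − 0.20 + 0.05 = 0.90

0.90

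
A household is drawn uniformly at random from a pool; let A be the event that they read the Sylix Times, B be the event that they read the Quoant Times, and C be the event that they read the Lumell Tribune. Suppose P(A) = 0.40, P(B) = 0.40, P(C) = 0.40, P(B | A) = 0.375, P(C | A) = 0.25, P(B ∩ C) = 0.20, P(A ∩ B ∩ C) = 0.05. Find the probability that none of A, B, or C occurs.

0.20

P(A ∩ B) = P(A)·P(B|A) = 0.40 × 0.375 = 0.15
P(A ∩ C) = P(A)·P(C|A) = 0.40 × 0.25 = 0.10
P(A ∪ B ∪ C) = 0.40 + 0.40 + 0.40 − 0.15 − 0.10 − 0.20 + 0.05 = 0.80
P(none) = 1 − 0.80 = 0.20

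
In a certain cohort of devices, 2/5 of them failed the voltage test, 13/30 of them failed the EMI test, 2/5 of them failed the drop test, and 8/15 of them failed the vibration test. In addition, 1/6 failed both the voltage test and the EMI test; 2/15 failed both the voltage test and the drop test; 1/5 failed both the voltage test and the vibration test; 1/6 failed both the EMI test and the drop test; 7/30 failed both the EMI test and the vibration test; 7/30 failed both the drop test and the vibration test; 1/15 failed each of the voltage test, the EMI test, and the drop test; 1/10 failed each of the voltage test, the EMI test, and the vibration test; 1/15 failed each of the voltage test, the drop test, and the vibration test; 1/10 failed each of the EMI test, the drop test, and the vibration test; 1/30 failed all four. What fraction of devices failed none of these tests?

1/15

P(≥1) = 2/5 + 13/30 + 2/5 + 8/15 − 1/6 − 2/15 − 1/5 − 1/6 − 7/30 − 7/30 + 1/15 + 1/10 + 1/15 + 1/10 − 1/30 = 14/15
P(none) = 1 − 14/15 = 1/15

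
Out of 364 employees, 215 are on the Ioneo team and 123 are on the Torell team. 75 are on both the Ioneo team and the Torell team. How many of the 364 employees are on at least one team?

By inclusion-exclusion,
|at least one| = 215 + 123 − 75 = 263

263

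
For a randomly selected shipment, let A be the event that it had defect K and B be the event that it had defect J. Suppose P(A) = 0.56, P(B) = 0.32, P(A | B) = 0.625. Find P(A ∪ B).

0.68

P(A ∩ B) = P(B)·P(A|B) = 0.32 × 0.625 = 0.20
P(A ∪ B) = 0.56 + 0.32 − 0.20 = 0.68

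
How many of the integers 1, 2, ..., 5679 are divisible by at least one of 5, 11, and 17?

1792

Inclusion–exclusion gives
⌊5679/5⌋ + ⌊5679/11⌋ + ⌊5679/17⌋ − ⌊5679/55⌋ − ⌊5679/85⌋ − ⌊5679/187⌋ + ⌊5679/935⌋ = 1135 + 516 + 334 − 103 − 66 − 30 + 6 = 1792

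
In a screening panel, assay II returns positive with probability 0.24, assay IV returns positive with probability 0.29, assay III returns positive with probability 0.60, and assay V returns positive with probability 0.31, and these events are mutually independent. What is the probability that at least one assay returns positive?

0.8510704

Since the events are independent, P(none) is the product of the individual non-occurrence probabilities.
P(none) = (1 − 0.24) × (1 − 0.29) × (1 − 0.60) × (1 − 0.31) = 0.76 × 0.71 × 0.40 × 0.69 = 0.1489296
P(at least one) = 1 − 0.1489296 = 0.8510704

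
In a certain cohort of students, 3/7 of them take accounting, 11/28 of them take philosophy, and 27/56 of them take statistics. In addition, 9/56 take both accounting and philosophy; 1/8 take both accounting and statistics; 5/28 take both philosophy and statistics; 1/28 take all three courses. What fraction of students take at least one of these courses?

By inclusion–exclusion:
P(≥1) = 3/7 + 11/28 + 27/56 − 9/56 − 1/8 − 5/28 + 1/28 = 7/8

7/8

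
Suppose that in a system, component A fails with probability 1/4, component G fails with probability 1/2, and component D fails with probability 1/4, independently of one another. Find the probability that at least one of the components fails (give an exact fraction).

P(none) = (1 − 1/4) × (1 − 1/2) × (1 − 1/4) = 3/4 × 1/2 × 3/4 = 9/32
P(at least one) = 1 − 9/32 = 23/32

23/32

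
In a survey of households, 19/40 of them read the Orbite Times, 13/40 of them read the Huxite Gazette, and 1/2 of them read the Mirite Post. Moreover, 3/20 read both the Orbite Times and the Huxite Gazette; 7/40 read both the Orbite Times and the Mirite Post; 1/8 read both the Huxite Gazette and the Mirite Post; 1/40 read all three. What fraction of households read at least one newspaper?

7/8

By inclusion-exclusion,
P(union) = 19/40 + 13/40 + 1/2 − 3/20 − 7/40 − 1/8 + 1/40 = 7/8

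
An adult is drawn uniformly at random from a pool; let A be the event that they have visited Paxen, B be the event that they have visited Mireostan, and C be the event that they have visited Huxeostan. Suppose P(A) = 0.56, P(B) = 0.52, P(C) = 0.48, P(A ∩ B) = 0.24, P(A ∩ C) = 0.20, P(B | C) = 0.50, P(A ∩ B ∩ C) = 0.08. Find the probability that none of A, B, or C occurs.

0.04

P(B ∩ C) = P(C)·P(B|C) = 0.48 × 0.50 = 0.24
Inclusion–exclusion gives
P(A ∪ B ∪ C) = 0.56 + 0.52 + 0.48 − 0.24 − 0.20 − 0.24 + 0.08 = 0.96
P(none) = 1 − 0.96 = 0.04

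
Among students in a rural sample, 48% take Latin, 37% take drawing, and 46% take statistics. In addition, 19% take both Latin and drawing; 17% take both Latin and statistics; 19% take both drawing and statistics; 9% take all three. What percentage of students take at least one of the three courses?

P(≥1) = 48 + 37 + 46 − 19 − 17 − 19 + 9 = 85%

85%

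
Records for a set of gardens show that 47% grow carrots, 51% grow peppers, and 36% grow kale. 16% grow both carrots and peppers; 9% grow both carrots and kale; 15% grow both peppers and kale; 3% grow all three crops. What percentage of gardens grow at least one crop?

97%

P(union) = 47 + 51 + 36 − 16 − 9 − 15 + 3 = 97%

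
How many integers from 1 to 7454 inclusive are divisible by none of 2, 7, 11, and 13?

Apply inclusion-exclusion:
3727 + 1064 + 677 + 573 − 532 − 338 − 286 − 96 − 81 − 52 + 48 + 40 + 26 + 7 − 3 = 4774
7454 − 4774 = 2680

2680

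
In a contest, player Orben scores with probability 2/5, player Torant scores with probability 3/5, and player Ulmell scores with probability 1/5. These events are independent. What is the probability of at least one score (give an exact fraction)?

101/125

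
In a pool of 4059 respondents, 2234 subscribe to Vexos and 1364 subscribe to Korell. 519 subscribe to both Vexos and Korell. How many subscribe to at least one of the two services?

Using inclusion–exclusion:
|union| = 2234 + 1364 − 519 = 3079

3079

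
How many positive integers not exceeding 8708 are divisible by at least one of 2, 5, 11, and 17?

5729

By inclusion-exclusion,
⌊8708/2⌋ + ⌊8708/5⌋ + ⌊8708/11⌋ + ⌊8708/17⌋ − ⌊8708/10⌋ − ⌊8708/22⌋ − ⌊8708/34⌋ − ⌊8708/55⌋ − ⌊8708/85⌋ − ⌊8708/187⌋ + ⌊8708/110⌋ + ⌊8708/170⌋ + ⌊8708/374⌋ + ⌊8708/935⌋ − ⌊8708/1870⌋ = 4354 + 1741 + 791 + 512 − 870 − 395 − 256 − 158 − 102 − 46 + 79 + 51 + 23 + 9 − 4 = 5729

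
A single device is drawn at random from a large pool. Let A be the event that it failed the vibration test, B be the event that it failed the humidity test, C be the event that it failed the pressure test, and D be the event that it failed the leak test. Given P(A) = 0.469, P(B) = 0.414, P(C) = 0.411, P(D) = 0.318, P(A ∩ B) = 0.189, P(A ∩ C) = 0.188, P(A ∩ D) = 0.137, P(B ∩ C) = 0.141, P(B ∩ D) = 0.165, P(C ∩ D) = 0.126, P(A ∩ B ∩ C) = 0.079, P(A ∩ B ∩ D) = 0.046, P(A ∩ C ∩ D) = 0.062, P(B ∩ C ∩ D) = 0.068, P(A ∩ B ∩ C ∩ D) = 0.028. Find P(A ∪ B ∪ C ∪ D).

0.893

Using inclusion–exclusion:
P(A ∪ B ∪ C ∪ D) = 0.469 + 0.414 + 0.411 + 0.318 − 0.189 − 0.188 − 0.137 − 0.141 − 0.165 − 0.126 + 0.079 + 0.046 + 0.062 + 0.068 − 0.028 = 0.893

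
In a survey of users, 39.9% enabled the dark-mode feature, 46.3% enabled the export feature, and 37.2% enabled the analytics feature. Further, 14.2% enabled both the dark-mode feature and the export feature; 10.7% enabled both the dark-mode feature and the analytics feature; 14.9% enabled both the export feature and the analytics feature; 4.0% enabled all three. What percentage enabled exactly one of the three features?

P(exactly one) = 39.9 + 46.3 + 37.2 − 2·14.2 − 2·10.7 − 2·14.9 + 3·4.0 = 55.8%

55.8%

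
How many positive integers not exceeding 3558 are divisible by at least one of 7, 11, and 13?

998

⌊3558/7⌋ + ⌊3558/11⌋ + ⌊3558/13⌋ − ⌊3558/77⌋ − ⌊3558/91⌋ − ⌊3558/143⌋ + ⌊3558/1001⌋ = 508 + 323 + 273 − 46 − 39 − 24 + 3 = 998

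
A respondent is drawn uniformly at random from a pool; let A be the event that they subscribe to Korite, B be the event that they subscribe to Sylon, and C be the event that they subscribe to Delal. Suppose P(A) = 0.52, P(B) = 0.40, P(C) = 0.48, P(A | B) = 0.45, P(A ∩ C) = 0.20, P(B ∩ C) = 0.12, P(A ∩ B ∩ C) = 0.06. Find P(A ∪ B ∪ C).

P(A ∩ B) = P(B)·P(A|B) = 0.40 × 0.45 = 0.18
By inclusion-exclusion,
P(A ∪ B ∪ C) = 0.52 + 0.40 + 0.48 − 0.18 − 0.20 − 0.12 + 0.06 = 0.96

0.96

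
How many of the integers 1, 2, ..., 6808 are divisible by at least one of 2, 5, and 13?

3404 + 1361 + 523 − 680 − 261 − 104 + 52 = 4295

4295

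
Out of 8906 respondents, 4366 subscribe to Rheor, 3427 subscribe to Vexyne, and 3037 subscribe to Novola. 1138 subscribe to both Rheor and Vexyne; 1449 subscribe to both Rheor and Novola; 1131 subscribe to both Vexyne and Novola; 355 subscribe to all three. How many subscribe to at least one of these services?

Using inclusion–exclusion:
|union| = 4366 + 3427 + 3037 − 1138 − 1449 − 1131 + 355 = 7467

7467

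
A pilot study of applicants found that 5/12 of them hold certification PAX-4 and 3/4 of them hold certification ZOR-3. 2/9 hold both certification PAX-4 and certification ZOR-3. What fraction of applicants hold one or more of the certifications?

By inclusion-exclusion,
P(union) = 5/12 + 3/4 − 2/9 = 17/18

17/18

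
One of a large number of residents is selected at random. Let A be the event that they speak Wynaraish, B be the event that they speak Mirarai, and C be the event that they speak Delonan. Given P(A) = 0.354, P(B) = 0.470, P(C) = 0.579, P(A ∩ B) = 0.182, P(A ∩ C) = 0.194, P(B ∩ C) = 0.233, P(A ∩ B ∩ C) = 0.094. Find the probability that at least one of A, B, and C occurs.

0.888

P(A ∪ B ∪ C) = 0.354 + 0.470 + 0.579 − 0.182 − 0.194 − 0.233 + 0.094 = 0.888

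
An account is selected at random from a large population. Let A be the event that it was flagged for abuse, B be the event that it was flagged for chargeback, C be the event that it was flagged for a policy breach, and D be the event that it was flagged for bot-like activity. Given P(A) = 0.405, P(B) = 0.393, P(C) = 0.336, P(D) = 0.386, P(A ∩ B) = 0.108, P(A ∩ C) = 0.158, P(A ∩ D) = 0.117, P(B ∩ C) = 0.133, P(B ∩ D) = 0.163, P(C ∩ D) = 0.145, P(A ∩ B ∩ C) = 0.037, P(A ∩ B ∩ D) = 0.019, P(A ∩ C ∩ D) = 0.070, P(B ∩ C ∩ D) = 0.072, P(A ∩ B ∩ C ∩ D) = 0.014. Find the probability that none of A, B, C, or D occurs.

Inclusion–exclusion gives
P(A ∪ B ∪ C ∪ D) = 0.405 + 0.393 + 0.336 + 0.386 − 0.108 − 0.158 − 0.117 − 0.133 − 0.163 − 0.145 + 0.037 + 0.019 + 0.070 + 0.072 − 0.014 = 0.880
P(none) = 1 − 0.880 = 0.120

0.120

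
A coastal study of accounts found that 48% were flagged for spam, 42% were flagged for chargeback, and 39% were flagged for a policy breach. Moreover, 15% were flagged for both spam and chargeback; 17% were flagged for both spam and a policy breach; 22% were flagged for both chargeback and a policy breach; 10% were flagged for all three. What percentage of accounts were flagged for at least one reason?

By inclusion–exclusion:
P(at least one) = 48 + 42 + 39 − 15 − 17 − 22 + 10 = 85%

85%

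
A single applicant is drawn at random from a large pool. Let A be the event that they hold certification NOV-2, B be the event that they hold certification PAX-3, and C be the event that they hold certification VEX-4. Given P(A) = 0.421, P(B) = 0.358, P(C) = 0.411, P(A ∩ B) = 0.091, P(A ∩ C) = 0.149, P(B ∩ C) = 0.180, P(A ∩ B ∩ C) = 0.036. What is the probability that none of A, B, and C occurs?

P(A ∪ B ∪ C) = 0.421 + 0.358 + 0.411 − 0.091 − 0.149 − 0.180 + 0.036 = 0.806
P(none) = 1 − 0.806 = 0.194

0.194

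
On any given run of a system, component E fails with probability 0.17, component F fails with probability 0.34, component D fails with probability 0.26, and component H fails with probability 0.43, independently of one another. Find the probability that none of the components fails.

Since the events are independent, P(none) is the product of the individual non-occurrence probabilities.
P(none) = (1 − 0.17) × (1 − 0.34) × (1 − 0.26) × (1 − 0.43) = 0.83 × 0.66 × 0.74 × 0.57 = 0.23106204

0.23106204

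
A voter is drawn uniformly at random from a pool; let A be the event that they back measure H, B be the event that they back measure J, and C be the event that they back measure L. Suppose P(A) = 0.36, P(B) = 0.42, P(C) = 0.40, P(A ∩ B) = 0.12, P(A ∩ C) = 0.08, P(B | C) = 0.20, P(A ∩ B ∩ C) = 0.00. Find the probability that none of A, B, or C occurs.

0.10

P(B ∩ C) = P(C)·P(B|C) = 0.40 × 0.20 = 0.08
Apply inclusion-exclusion:
P(A ∪ B ∪ C) = 0.36 + 0.42 + 0.40 − 0.12 − 0.08 − 0.08 + 0.00 = 0.90
P(none) = 1 − 0.90 = 0.10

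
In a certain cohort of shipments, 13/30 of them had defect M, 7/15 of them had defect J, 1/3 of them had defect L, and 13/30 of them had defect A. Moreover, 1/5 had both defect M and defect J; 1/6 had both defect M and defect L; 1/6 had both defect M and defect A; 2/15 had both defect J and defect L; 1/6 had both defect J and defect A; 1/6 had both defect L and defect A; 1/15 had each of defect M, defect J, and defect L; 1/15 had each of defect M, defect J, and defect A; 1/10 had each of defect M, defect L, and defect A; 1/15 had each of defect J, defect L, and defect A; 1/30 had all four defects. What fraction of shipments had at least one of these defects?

14/15

P(union) = 13/30 + 7/15 + 1/3 + 13/30 − 1/5 − 1/6 − 1/6 − 2/15 − 1/6 − 1/6 + 1/15 + 1/15 + 1/10 + 1/15 − 1/30 = 14/15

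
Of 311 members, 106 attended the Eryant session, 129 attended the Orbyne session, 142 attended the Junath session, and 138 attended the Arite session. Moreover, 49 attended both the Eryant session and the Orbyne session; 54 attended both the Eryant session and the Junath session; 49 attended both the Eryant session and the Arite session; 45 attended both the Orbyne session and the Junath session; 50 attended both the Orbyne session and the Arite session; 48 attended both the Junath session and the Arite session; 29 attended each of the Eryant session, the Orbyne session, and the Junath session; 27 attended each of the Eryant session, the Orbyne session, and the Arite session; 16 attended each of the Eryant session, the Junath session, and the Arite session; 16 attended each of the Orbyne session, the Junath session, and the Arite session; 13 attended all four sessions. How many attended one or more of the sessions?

295

By inclusion-exclusion,
|union| = 106 + 129 + 142 + 138 − 49 − 54 − 49 − 45 − 50 − 48 + 29 + 27 + 16 + 16 − 13 = 295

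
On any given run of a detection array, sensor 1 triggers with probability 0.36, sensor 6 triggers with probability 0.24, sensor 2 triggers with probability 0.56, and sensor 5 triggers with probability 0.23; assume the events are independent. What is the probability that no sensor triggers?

Since the events are independent, P(none) is the product of the individual non-occurrence probabilities.
P(none) = (1 − 0.36) × (1 − 0.24) × (1 − 0.56) × (1 − 0.23) = 0.64 × 0.76 × 0.44 × 0.77 = 0.16479232

0.16479232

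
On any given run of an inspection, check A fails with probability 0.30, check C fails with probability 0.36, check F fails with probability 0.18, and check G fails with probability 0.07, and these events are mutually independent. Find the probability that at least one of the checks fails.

P(none) = (1 − 0.30) × (1 − 0.36) × (1 − 0.18) × (1 − 0.07) = 0.70 × 0.64 × 0.82 × 0.93 = 0.3416448
P(at least one) = 1 − 0.3416448 = 0.6583552

0.6583552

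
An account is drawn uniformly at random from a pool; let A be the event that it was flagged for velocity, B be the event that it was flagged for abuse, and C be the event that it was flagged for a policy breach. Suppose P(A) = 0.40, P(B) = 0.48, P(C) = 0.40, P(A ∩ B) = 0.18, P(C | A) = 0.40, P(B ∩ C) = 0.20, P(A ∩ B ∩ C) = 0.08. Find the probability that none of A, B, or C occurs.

0.18

P(A ∩ C) = P(A)·P(C|A) = 0.40 × 0.40 = 0.16
P(A ∪ B ∪ C) = 0.40 + 0.48 + 0.40 − 0.18 − 0.16 − 0.20 + 0.08 = 0.82
P(none) = 1 − 0.82 = 0.18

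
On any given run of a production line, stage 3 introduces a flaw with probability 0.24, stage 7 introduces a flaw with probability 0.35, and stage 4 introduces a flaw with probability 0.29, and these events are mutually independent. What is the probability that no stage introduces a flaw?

P(none) = (1 − 0.24) × (1 − 0.35) × (1 − 0.29) = 0.76 × 0.65 × 0.71 = 0.35074

0.35074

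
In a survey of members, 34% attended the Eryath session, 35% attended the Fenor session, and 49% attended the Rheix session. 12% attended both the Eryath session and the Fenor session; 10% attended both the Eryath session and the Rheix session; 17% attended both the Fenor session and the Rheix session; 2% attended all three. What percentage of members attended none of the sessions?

Using inclusion–exclusion:
P(at least one) = 34 + 35 + 49 − 12 − 10 − 17 + 2 = 81%
P(none) = 100% − 81% = 19%

19%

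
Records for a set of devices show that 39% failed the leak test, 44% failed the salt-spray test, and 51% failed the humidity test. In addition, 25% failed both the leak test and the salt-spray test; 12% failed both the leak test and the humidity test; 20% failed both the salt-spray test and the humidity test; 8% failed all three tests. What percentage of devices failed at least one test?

85%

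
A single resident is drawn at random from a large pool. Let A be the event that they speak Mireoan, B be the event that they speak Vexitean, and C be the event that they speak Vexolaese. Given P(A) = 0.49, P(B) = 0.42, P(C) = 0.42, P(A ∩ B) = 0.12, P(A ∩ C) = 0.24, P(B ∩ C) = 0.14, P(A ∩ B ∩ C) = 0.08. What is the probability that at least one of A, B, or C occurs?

By inclusion–exclusion:
P(A ∪ B ∪ C) = 0.49 + 0.42 + 0.42 − 0.12 − 0.24 − 0.14 + 0.08 = 0.91

0.91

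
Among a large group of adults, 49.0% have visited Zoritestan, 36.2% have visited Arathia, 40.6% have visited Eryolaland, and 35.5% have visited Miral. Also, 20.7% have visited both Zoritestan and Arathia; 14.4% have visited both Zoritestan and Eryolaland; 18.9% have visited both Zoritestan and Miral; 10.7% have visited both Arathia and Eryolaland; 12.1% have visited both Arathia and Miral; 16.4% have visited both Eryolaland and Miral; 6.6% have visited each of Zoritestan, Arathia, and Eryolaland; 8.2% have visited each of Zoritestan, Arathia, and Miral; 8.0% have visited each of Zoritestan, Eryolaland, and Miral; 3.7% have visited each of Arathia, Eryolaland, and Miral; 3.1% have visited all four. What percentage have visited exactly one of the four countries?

Using the inclusion–exclusion count for exactly one event:
P(exactly one) = 49.0 + 36.2 + 40.6 + 35.5 − 2·20.7 − 2·14.4 − 2·18.9 − 2·10.7 − 2·12.1 − 2·16.4 + 3·6.6 + 3·8.2 + 3·8.0 + 3·3.7 − 4·3.1 = 42.0%

42.0%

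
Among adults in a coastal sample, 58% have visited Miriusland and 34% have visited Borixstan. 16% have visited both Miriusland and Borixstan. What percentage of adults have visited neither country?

Apply inclusion-exclusion:
P(≥1) = 58 + 34 − 16 = 76%
P(none) = 100% − 76% = 24%

24%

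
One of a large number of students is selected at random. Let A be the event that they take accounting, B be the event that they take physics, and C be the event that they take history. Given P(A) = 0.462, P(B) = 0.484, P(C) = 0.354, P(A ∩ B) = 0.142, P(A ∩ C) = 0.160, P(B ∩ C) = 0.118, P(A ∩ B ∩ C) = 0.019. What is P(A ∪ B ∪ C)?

0.899

P(A ∪ B ∪ C) = 0.462 + 0.484 + 0.354 − 0.142 − 0.160 − 0.118 + 0.019 = 0.899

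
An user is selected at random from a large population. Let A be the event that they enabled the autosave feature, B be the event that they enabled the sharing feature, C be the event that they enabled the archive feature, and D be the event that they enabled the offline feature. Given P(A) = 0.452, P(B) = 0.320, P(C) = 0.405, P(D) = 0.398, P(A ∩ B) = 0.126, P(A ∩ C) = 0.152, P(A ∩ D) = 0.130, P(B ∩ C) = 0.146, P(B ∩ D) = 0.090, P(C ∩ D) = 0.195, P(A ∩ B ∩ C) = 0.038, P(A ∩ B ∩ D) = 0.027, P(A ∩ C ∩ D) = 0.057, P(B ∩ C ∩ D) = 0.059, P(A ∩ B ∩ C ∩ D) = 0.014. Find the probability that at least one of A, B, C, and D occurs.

0.903

P(A ∪ B ∪ C ∪ D) = 0.452 + 0.320 + 0.405 + 0.398 − 0.126 − 0.152 − 0.130 − 0.146 − 0.090 − 0.195 + 0.038 + 0.027 + 0.057 + 0.059 − 0.014 = 0.903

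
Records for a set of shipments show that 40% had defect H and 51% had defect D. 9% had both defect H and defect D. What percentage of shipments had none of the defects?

18%

P(union) = 40 + 51 − 9 = 82%
P(none) = 100% − 82% = 18%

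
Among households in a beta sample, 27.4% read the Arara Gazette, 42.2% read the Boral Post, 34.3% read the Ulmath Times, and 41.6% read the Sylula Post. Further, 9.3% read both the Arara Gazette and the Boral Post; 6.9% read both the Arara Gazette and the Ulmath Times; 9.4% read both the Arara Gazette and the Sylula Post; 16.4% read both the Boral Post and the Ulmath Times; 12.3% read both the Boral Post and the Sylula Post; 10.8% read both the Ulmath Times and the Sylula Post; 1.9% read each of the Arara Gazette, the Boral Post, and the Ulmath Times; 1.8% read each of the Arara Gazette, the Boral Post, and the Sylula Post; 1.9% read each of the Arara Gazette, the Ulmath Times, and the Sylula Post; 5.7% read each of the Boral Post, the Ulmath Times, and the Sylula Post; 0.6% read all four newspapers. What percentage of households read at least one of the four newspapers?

By inclusion–exclusion:
P(≥1) = 27.4 + 42.2 + 34.3 + 41.6 − 9.3 − 6.9 − 9.4 − 16.4 − 12.3 − 10.8 + 1.9 + 1.8 + 1.9 + 5.7 − 0.6 = 91.1%

91.1%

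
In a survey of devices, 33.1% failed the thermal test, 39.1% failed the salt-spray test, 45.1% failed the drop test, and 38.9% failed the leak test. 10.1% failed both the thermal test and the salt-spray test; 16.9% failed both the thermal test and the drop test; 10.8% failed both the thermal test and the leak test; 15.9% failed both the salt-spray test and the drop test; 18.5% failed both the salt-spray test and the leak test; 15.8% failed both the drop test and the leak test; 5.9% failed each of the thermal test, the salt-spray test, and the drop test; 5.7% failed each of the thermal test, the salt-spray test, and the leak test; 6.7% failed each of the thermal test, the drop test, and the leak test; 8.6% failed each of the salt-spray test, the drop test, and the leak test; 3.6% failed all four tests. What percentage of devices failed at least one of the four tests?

P(union) = 33.1 + 39.1 + 45.1 + 38.9 − 10.1 − 16.9 − 10.8 − 15.9 − 18.5 − 15.8 + 5.9 + 5.7 + 6.7 + 8.6 − 3.6 = 91.5%

91.5%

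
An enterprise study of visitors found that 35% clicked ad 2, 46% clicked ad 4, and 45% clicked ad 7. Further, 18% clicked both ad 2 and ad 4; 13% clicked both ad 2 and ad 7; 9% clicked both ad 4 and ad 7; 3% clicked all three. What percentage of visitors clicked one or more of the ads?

Apply inclusion-exclusion:
P(union) = 35 + 46 + 45 − 18 − 13 − 9 + 3 = 89%

89%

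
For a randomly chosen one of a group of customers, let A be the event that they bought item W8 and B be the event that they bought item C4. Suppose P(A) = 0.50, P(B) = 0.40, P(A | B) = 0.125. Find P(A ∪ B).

0.85

P(A ∩ B) = P(B)·P(A|B) = 0.40 × 0.125 = 0.05
By inclusion-exclusion,
P(A ∪ B) = 0.50 + 0.40 − 0.05 = 0.85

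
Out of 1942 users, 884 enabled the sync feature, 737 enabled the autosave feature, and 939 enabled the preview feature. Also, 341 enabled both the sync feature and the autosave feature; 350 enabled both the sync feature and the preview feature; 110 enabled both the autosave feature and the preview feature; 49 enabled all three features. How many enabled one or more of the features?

|at least one| = 884 + 737 + 939 − 341 − 350 − 110 + 49 = 1808

1808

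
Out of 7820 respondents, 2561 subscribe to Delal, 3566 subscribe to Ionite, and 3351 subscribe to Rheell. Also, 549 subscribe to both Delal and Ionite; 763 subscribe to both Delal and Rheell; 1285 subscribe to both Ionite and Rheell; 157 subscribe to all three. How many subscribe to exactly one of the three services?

|exactly one| = 2561 + 3566 + 3351 − 2·549 − 2·763 − 2·1285 + 3·157 = 4755

4755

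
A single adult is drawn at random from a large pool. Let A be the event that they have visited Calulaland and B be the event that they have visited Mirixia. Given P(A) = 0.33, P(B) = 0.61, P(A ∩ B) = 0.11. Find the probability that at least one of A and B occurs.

0.83

By inclusion-exclusion,
P(A ∪ B) = 0.33 + 0.61 − 0.11 = 0.83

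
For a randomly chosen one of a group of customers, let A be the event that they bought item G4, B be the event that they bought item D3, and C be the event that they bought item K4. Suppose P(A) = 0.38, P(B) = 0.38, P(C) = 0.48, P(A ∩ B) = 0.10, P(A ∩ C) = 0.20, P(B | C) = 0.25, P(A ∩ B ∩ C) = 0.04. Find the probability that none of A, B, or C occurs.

P(B ∩ C) = P(C)·P(B|C) = 0.48 × 0.25 = 0.12
P(A ∪ B ∪ C) = 0.38 + 0.38 + 0.48 − 0.10 − 0.20 − 0.12 + 0.04 = 0.86
P(none) = 1 − 0.86 = 0.14

0.14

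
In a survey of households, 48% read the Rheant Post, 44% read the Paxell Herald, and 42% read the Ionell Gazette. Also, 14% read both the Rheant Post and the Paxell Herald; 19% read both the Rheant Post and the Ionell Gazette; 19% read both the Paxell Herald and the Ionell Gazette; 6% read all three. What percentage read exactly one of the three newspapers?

48%

P(exactly one) = 48 + 44 + 42 − 2·14 − 2·19 − 2·19 + 3·6 = 48%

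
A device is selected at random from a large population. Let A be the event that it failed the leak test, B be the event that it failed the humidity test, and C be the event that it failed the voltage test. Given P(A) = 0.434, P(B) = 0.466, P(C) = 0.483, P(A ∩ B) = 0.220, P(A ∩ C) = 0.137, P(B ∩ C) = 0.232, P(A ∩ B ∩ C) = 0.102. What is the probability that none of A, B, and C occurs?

0.104

Inclusion–exclusion gives
P(A ∪ B ∪ C) = 0.434 + 0.466 + 0.483 − 0.220 − 0.137 − 0.232 + 0.102 = 0.896
P(none) = 1 − 0.896 = 0.104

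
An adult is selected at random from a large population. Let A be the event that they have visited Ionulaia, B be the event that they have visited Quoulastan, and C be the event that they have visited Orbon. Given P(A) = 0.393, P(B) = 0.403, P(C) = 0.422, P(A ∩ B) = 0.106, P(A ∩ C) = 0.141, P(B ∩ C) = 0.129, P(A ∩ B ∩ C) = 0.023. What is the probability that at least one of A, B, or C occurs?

By inclusion-exclusion,
P(A ∪ B ∪ C) = 0.393 + 0.403 + 0.422 − 0.106 − 0.141 − 0.129 + 0.023 = 0.865

0.865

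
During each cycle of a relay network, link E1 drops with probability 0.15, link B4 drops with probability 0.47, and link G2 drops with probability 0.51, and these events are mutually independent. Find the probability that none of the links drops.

P(none) = (1 − 0.15) × (1 − 0.47) × (1 − 0.51) = 0.85 × 0.53 × 0.49 = 0.220745

0.220745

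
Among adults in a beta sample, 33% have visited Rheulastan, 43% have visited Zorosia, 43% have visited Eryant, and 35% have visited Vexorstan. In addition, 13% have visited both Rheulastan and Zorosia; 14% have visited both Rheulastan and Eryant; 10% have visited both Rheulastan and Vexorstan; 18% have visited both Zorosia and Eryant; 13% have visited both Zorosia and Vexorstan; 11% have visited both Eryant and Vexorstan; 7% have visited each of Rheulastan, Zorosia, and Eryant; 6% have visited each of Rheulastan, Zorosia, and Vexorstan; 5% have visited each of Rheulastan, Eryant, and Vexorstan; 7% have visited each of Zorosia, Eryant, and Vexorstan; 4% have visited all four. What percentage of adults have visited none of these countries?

4%

By inclusion-exclusion,
P(at least one) = 33 + 43 + 43 + 35 − 13 − 14 − 10 − 18 − 13 − 11 + 7 + 6 + 5 + 7 − 4 = 96%
P(none) = 100% − 96% = 4%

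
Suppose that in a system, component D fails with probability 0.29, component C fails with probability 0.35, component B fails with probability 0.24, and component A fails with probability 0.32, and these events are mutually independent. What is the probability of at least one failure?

0.7614968

P(none) = (1 − 0.29) × (1 − 0.35) × (1 − 0.24) × (1 − 0.32) = 0.71 × 0.65 × 0.76 × 0.68 = 0.2385032
P(at least one) = 1 − 0.2385032 = 0.7614968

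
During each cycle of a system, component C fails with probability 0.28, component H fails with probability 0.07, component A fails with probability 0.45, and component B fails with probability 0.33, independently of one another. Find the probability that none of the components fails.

Independence gives P(none) = ∏(1 − pᵢ).
P(none) = (1 − 0.28) × (1 − 0.07) × (1 − 0.45) × (1 − 0.33) = 0.72 × 0.93 × 0.55 × 0.67 = 0.2467476

0.2467476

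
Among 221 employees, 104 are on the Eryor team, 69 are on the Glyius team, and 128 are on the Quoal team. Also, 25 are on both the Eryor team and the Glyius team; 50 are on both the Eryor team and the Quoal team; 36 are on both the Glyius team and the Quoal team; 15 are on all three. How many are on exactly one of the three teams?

N(exactly one) = 104 + 69 + 128 − 2·25 − 2·50 − 2·36 + 3·15 = 124

124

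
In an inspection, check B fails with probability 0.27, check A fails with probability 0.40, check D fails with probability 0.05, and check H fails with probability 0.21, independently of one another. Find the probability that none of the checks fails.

P(none) = (1 − 0.27) × (1 − 0.40) × (1 − 0.05) × (1 − 0.21) = 0.73 × 0.60 × 0.95 × 0.79 = 0.328719

0.328719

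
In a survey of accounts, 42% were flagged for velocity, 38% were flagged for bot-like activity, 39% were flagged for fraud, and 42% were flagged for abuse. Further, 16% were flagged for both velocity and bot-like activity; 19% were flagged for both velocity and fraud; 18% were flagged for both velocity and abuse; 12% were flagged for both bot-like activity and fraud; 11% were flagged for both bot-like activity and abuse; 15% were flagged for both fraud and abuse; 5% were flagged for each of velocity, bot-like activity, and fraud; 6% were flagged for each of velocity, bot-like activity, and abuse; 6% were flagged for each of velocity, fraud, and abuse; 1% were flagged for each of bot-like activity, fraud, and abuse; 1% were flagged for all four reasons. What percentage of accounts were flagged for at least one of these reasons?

Apply inclusion-exclusion:
P(at least one) = 42 + 38 + 39 + 42 − 16 − 19 − 18 − 12 − 11 − 15 + 5 + 6 + 6 + 1 − 1 = 87%

87%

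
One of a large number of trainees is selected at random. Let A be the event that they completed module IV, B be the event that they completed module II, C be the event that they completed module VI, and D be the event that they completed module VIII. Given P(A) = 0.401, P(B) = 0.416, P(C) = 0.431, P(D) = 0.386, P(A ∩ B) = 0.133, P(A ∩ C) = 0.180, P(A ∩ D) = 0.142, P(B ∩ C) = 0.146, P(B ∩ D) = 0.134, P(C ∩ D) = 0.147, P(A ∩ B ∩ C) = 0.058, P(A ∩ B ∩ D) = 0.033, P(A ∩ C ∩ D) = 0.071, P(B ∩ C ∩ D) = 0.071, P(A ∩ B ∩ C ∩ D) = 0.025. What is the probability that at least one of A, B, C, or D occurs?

0.960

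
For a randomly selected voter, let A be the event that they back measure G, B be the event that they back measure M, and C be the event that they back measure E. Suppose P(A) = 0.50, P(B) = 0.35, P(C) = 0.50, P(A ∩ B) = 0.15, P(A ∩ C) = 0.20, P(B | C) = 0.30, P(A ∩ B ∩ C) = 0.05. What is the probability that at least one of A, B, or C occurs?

P(B ∩ C) = P(C)·P(B|C) = 0.50 × 0.30 = 0.15
By inclusion-exclusion,
P(A ∪ B ∪ C) = 0.50 + 0.35 + 0.50 − 0.15 − 0.20 − 0.15 + 0.05 = 0.90

0.90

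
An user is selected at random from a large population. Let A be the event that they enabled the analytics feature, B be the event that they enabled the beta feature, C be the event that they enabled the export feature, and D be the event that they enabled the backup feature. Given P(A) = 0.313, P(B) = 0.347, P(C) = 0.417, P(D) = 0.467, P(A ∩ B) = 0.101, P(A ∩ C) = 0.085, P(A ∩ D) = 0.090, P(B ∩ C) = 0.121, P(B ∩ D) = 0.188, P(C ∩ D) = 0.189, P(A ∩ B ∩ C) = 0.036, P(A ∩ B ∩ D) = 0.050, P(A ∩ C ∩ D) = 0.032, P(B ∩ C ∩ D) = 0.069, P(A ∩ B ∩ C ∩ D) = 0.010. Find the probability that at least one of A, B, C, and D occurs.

By inclusion-exclusion,
P(A ∪ B ∪ C ∪ D) = 0.313 + 0.347 + 0.417 + 0.467 − 0.101 − 0.085 − 0.090 − 0.121 − 0.188 − 0.189 + 0.036 + 0.050 + 0.032 + 0.069 − 0.010 = 0.947

0.947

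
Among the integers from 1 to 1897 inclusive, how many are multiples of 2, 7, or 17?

1132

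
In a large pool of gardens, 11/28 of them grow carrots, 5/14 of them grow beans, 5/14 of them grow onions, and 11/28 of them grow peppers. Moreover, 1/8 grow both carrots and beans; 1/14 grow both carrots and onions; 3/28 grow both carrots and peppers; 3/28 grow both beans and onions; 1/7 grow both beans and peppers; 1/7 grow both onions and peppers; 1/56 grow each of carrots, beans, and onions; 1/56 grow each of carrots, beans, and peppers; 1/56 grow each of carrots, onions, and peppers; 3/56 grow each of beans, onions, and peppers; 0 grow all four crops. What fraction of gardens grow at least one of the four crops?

51/56

P(at least one) = 11/28 + 5/14 + 5/14 + 11/28 − 1/8 − 1/14 − 3/28 − 3/28 − 1/7 − 1/7 + 1/56 + 1/56 + 1/56 + 3/56 − 0 = 51/56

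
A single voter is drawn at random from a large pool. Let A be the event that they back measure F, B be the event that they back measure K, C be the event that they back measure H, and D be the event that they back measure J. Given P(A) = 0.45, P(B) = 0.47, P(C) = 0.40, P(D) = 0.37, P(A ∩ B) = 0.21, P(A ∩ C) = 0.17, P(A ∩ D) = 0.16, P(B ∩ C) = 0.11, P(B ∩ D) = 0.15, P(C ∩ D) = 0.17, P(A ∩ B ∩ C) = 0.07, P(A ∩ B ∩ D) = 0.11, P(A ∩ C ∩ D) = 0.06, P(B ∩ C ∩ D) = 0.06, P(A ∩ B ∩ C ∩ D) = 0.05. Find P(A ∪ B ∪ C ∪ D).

Apply inclusion-exclusion:
P(A ∪ B ∪ C ∪ D) = 0.45 + 0.47 + 0.40 + 0.37 − 0.21 − 0.17 − 0.16 − 0.11 − 0.15 − 0.17 + 0.07 + 0.11 + 0.06 + 0.06 − 0.05 = 0.97

0.97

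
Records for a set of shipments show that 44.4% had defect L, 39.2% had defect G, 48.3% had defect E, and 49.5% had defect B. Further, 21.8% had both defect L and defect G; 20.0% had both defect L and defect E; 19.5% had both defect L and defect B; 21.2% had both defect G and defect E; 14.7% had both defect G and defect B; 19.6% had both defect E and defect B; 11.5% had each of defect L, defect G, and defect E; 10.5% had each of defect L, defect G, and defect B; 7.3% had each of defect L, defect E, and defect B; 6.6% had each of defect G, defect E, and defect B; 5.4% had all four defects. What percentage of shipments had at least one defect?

Using inclusion–exclusion:
P(at least one) = 44.4 + 39.2 + 48.3 + 49.5 − 21.8 − 20.0 − 19.5 − 21.2 − 14.7 − 19.6 + 11.5 + 10.5 + 7.3 + 6.6 − 5.4 = 95.1%

95.1%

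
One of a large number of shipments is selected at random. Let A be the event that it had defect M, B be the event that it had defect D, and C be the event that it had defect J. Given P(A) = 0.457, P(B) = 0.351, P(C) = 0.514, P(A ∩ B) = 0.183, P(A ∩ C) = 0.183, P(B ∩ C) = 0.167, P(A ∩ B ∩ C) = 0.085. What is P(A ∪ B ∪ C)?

P(A ∪ B ∪ C) = 0.457 + 0.351 + 0.514 − 0.183 − 0.183 − 0.167 + 0.085 = 0.874

0.874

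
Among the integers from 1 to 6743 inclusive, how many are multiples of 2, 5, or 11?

⌊6743/2⌋ + ⌊6743/5⌋ + ⌊6743/11⌋ − ⌊6743/10⌋ − ⌊6743/22⌋ − ⌊6743/55⌋ + ⌊6743/110⌋ = 3371 + 1348 + 613 − 674 − 306 − 122 + 61 = 4291

4291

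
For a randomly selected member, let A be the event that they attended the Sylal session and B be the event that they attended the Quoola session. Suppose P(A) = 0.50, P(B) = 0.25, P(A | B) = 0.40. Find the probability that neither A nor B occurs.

0.35

P(A ∩ B) = P(B)·P(A|B) = 0.25 × 0.40 = 0.10
Inclusion–exclusion gives
P(A ∪ B) = 0.50 + 0.25 − 0.10 = 0.65
P(none) = 1 − 0.65 = 0.35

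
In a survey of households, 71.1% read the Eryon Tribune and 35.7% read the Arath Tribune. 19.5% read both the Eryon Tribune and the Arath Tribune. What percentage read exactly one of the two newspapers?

P(exactly one) = 71.1 + 35.7 − 2·19.5 = 67.8%

67.8%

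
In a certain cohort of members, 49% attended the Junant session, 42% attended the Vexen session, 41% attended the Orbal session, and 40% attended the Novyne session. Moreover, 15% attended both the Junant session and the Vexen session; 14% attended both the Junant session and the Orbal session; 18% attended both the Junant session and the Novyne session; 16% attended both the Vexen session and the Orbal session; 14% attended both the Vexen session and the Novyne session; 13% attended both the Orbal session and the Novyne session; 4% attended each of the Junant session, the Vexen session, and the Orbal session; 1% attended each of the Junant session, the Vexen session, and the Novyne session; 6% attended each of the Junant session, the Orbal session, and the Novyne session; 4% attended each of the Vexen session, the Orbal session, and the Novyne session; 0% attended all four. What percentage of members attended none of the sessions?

3%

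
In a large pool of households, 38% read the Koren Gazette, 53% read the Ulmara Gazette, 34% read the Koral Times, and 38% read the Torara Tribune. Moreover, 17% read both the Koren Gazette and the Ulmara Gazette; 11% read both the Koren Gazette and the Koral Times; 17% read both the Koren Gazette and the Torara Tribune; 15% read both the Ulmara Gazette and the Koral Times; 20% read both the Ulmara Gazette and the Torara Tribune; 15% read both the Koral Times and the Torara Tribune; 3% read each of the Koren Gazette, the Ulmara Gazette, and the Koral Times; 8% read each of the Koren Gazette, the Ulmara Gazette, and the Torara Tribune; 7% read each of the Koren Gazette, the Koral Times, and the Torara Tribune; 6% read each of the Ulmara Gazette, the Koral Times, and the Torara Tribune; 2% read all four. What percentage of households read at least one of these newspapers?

90%

Apply inclusion-exclusion:
P(at least one) = 38 + 53 + 34 + 38 − 17 − 11 − 17 − 15 − 20 − 15 + 3 + 8 + 7 + 6 − 2 = 90%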